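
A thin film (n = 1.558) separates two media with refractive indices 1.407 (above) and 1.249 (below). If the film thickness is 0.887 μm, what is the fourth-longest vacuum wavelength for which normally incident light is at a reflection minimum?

691 nm

Top surface (1.407 → 1.558): reflection off a higher-index medium gives a half-wave phase shift.
Ray reflecting at the bottom interface goes from n = 1.558 toward n = 1.249: no phase shift.
Exactly one π shift → a net half-wave offset.
With one net inversion, destructive interference in reflection requires 2 n t = m λ.
λ = 2 n t / m. The fourth-longest wavelength is m = 4: λ = 2 × 1.558 × 887 / 4.00 = 691 nm.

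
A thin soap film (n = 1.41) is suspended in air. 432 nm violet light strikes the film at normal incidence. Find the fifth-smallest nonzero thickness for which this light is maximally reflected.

689 nm

Top surface (1.0 → 1.41): reflection off a higher-index medium gives a half-wave phase shift.
Bottom surface (1.41 → 1.0): reflection off a lower-index medium gives no phase shift.
Net: one phase inversion between the two reflected rays.
So the condition for constructive reflection is 2 n t = (m + ½) λ.
The fifth-smallest nonzero thickness corresponds to m = 4: t = (m + ½) λ / (2 n) = 4.50 × 432 / (2 × 1.41) = 689 nm.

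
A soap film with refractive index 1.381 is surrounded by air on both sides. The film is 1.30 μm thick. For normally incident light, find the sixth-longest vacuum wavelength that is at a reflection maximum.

653 nm

Ray reflecting at the top interface goes from n = 1.0 toward n = 1.381: a half-wave phase shift.
At the lower boundary (n = 1.381 to n = 1.0) the reflected ray undergoes no phase shift.
The two reflections differ by half a wavelength.
With one net inversion, constructive interference in reflection requires 2 n t = (m + ½) λ.
λ = 2 n t / (m + ½). The sixth-longest wavelength is m = 5: λ = 2 × 1.381 × 1300 / 5.50 = 653 nm.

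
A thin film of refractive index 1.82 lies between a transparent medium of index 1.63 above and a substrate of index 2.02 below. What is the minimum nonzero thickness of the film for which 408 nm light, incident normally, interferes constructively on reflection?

Top surface (1.63 → 1.82): reflection off a higher-index medium gives a half-wave phase shift.
At the lower boundary (n = 1.82 to n = 2.02) the reflected ray undergoes a half-wave phase shift.
The two reflections carry the same phase change, so no net offset.
With no net inversion, constructive interference in reflection requires 2 n t = m λ.
Minimum nonzero at m = 1: t = λ / (2 n) = 408 / (2 × 1.82) = 112 nm.

112 nm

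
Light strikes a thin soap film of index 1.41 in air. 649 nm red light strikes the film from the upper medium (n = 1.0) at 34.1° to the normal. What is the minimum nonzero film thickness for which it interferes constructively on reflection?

125 nm

Top surface (1.0 → 1.41): reflection off a higher-index medium gives a half-wave phase shift.
Ray reflecting at the bottom interface goes from n = 1.41 toward n = 1.0: no phase shift.
Exactly one π shift → a net half-wave offset.
With one net inversion, constructive interference in reflection requires 2 n t cos θ_r = (m + ½) λ.
Snell's law: 1.0 sin 34.1° = 1.41 sin θ_r → sin θ_r = 0.398, cos θ_r = 0.918.
Minimum at m = 0: t = λ / (4 n cos θ_r) = 649 / (4 × 1.41 × 0.918) = 125 nm.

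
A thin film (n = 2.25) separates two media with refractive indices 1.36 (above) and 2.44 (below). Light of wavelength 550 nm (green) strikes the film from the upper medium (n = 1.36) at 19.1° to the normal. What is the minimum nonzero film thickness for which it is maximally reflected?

Top surface (1.36 → 2.25): reflection off a higher-index medium gives a half-wave phase shift.
At the lower boundary (n = 2.25 to n = 2.44) the reflected ray undergoes a half-wave phase shift.
Zero or two π shifts → no net half-wave offset.
With no net inversion, constructive interference in reflection requires 2 n t cos θ_r = m λ.
Snell's law: 1.36 sin 19.1° = 2.25 sin θ_r → sin θ_r = 0.198, cos θ_r = 0.980.
Minimum nonzero at m = 1: t = λ / (2 n cos θ_r) = 550 / (2 × 2.25 × 0.980) = 125 nm.

125 nm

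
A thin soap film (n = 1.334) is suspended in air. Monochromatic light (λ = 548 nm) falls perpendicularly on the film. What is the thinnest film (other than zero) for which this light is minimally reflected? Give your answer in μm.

0.205 μm

Top surface (1.0 → 1.334): reflection off a higher-index medium gives a half-wave phase shift.
Ray reflecting at the bottom interface goes from n = 1.334 toward n = 1.0: no phase shift.
Net: one phase inversion between the two reflected rays.
With one net inversion, destructive interference in reflection requires 2 n t = m λ.
Minimum nonzero at m = 1: t = λ / (2 n) = 548 / (2 × 1.334) = 205 nm.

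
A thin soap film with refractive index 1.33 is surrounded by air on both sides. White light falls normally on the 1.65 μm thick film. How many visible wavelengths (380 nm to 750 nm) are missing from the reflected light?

Ray reflecting at the top interface goes from n = 1.0 toward n = 1.33: a half-wave phase shift.
Ray reflecting at the bottom interface goes from n = 1.33 toward n = 1.0: no phase shift.
The two reflections differ by half a wavelength.
With one net inversion, destructive interference in reflection requires 2 n t = m λ.
λ = 2 n t / m = 4389 / m nm.
m=5: 878 nm (IR); m=6: 732 nm (visible); m=7: 627 nm (visible); m=8: 549 nm (visible); m=9: 488 nm (visible); m=10: 439 nm (visible); m=11: 399 nm (visible); m=12: 366 nm (UV).

6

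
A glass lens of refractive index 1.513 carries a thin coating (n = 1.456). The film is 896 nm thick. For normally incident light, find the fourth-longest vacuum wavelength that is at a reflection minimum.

745 nm

Ray reflecting at the top interface goes from n = 1.0 toward n = 1.456: a half-wave phase shift.
Ray reflecting at the bottom interface goes from n = 1.456 toward n = 1.513: a half-wave phase shift.
Zero or two π shifts → no net half-wave offset.
So the condition for destructive reflection is 2 n t = (m + ½) λ.
λ = 2 n t / (m + ½). The fourth-longest wavelength is m = 3: λ = 2 × 1.456 × 896 / 3.50 = 745 nm.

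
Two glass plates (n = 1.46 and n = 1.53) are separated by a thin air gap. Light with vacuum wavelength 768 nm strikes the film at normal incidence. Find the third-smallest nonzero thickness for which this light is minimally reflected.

1152 nm

At the upper boundary (n = 1.46 to n = 1.0) the reflected ray undergoes no phase shift.
Ray reflecting at the bottom interface goes from n = 1.0 toward n = 1.53: a half-wave phase shift.
Net: one phase inversion between the two reflected rays.
With one net inversion, destructive interference in reflection requires 2 n t = m λ.
The third-smallest nonzero thickness corresponds to m = 3: t = m λ / (2 n) = 3.00 × 768 / (2 × 1.0) = 1152 nm.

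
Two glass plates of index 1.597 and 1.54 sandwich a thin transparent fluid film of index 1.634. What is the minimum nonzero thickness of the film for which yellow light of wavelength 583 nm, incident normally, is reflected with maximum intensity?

89.2 nm

Ray reflecting at the top interface goes from n = 1.597 toward n = 1.634: a half-wave phase shift.
At the lower boundary (n = 1.634 to n = 1.54) the reflected ray undergoes no phase shift.
Net: one phase inversion between the two reflected rays.
For maximum reflection here: 2 n t = (m + ½) λ.
Minimum at m = 0: t = λ / (4 n) = 583 / (4 × 1.634) = 89.2 nm.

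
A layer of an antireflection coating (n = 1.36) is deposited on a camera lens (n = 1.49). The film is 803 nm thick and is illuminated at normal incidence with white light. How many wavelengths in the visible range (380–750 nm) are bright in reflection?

At the upper boundary (n = 1.0 to n = 1.36) the reflected ray undergoes a half-wave phase shift.
Ray reflecting at the bottom interface goes from n = 1.36 toward n = 1.49: a half-wave phase shift.
Zero or two π shifts → no net half-wave offset.
So the condition for constructive reflection is 2 n t = m λ.
λ = 2 n t / m = 2184 / m nm.
m=2: 1092 nm (IR); m=3: 728 nm (visible); m=4: 546 nm (visible); m=5: 437 nm (visible); m=6: 364 nm (UV).

3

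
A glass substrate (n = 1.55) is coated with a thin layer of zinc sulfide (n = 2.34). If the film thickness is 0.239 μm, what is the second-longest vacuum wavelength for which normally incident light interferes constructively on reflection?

Ray reflecting at the top interface goes from n = 1.0 toward n = 2.34: a half-wave phase shift.
At the lower boundary (n = 2.34 to n = 1.55) the reflected ray undergoes no phase shift.
Exactly one π shift → a net half-wave offset.
So the condition for constructive reflection is 2 n t = (m + ½) λ.
λ = 2 n t / (m + ½). The second-longest wavelength is m = 1: λ = 2 × 2.34 × 239 / 1.50 = 746 nm.

746 nm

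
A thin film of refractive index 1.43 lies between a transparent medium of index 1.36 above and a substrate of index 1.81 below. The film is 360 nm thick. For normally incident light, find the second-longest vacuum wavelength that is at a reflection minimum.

Ray reflecting at the top interface goes from n = 1.36 toward n = 1.43: a half-wave phase shift.
At the lower boundary (n = 1.43 to n = 1.81) the reflected ray undergoes a half-wave phase shift.
Zero or two π shifts → no net half-wave offset.
With no net inversion, destructive interference in reflection requires 2 n t = (m + ½) λ.
λ = 2 n t / (m + ½). The second-longest wavelength is m = 1: λ = 2 × 1.43 × 360 / 1.50 = 686 nm.

686 nm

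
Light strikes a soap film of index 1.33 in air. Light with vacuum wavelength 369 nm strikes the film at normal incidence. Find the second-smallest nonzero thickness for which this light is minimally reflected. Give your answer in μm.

At the upper boundary (n = 1.0 to n = 1.33) the reflected ray undergoes a half-wave phase shift.
At the lower boundary (n = 1.33 to n = 1.0) the reflected ray undergoes no phase shift.
Net: one phase inversion between the two reflected rays.
For dark reflection here: 2 n t = m λ.
The second-smallest nonzero thickness corresponds to m = 2: t = m λ / (2 n) = 2.00 × 369 / (2 × 1.33) = 277 nm.

0.277 μm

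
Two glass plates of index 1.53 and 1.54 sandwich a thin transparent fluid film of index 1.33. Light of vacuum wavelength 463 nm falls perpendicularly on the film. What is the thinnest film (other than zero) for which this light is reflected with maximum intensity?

At the upper boundary (n = 1.53 to n = 1.33) the reflected ray undergoes no phase shift.
Ray reflecting at the bottom interface goes from n = 1.33 toward n = 1.54: a half-wave phase shift.
Net: one phase inversion between the two reflected rays.
So the condition for constructive reflection is 2 n t = (m + ½) λ.
Minimum at m = 0: t = λ / (4 n) = 463 / (4 × 1.33) = 87.0 nm.

87.0 nm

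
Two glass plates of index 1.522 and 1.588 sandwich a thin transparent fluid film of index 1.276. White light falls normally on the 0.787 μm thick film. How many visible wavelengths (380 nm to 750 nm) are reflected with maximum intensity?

2

Ray reflecting at the top interface goes from n = 1.522 toward n = 1.276: no phase shift.
Ray reflecting at the bottom interface goes from n = 1.276 toward n = 1.588: a half-wave phase shift.
Exactly one π shift → a net half-wave offset.
With one net inversion, constructive interference in reflection requires 2 n t = (m + ½) λ.
λ = 2 n t / (m + ½) = 2008 / (m + ½) nm.
m=2: 803 nm (IR); m=3: 574 nm (visible); m=4: 446 nm (visible); m=5: 365 nm (UV).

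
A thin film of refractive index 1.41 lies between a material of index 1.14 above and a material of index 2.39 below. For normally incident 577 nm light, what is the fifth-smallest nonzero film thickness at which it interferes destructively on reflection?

921 nm

Top surface (1.14 → 1.41): reflection off a higher-index medium gives a half-wave phase shift.
At the lower boundary (n = 1.41 to n = 2.39) the reflected ray undergoes a half-wave phase shift.
Net: no relative phase inversion (both shifts match).
So the condition for destructive reflection is 2 n t = (m + ½) λ.
The fifth-smallest nonzero thickness corresponds to m = 4: t = (m + ½) λ / (2 n) = 4.50 × 577 / (2 × 1.41) = 921 nm.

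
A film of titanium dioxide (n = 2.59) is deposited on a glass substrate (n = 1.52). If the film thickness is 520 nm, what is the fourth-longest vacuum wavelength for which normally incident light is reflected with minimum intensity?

673 nm

Ray reflecting at the top interface goes from n = 1.0 toward n = 2.59: a half-wave phase shift.
Bottom surface (2.59 → 1.52): reflection off a lower-index medium gives no phase shift.
The two reflections differ by half a wavelength.
For dark reflection here: 2 n t = m λ.
λ = 2 n t / m. The fourth-longest wavelength is m = 4: λ = 2 × 2.59 × 520 / 4.00 = 673 nm.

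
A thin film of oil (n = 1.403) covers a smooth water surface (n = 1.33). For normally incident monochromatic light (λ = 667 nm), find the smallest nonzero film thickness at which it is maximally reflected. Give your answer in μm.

Top surface (1.0 → 1.403): reflection off a higher-index medium gives a half-wave phase shift.
At the lower boundary (n = 1.403 to n = 1.33) the reflected ray undergoes no phase shift.
Exactly one π shift → a net half-wave offset.
With one net inversion, constructive interference in reflection requires 2 n t = (m + ½) λ.
Minimum at m = 0: t = λ / (4 n) = 667 / (4 × 1.403) = 119 nm.

0.119 μm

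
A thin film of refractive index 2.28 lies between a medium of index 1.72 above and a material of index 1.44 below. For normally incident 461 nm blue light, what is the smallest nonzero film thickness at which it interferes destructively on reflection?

At the upper boundary (n = 1.72 to n = 2.28) the reflected ray undergoes a half-wave phase shift.
At the lower boundary (n = 2.28 to n = 1.44) the reflected ray undergoes no phase shift.
Net: one phase inversion between the two reflected rays.
With one net inversion, destructive interference in reflection requires 2 n t = m λ.
The smallest nonzero thickness corresponds to m = 1: t = m λ / (2 n) = 1.00 × 461 / (2 × 2.28) = 101 nm.

101 nm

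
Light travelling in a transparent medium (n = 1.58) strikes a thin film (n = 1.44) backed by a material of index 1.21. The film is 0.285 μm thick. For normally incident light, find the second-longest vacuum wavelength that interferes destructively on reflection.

547 nm

At the upper boundary (n = 1.58 to n = 1.44) the reflected ray undergoes no phase shift.
Ray reflecting at the bottom interface goes from n = 1.44 toward n = 1.21: no phase shift.
The two reflections carry the same phase change, so no net offset.
So the condition for destructive reflection is 2 n t = (m + ½) λ.
λ = 2 n t / (m + ½). The second-longest wavelength is m = 1: λ = 2 × 1.44 × 285 / 1.50 = 547 nm.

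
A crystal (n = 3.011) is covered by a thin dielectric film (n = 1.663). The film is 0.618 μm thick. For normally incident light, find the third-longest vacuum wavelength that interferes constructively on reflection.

685 nm

Ray reflecting at the top interface goes from n = 1.0 toward n = 1.663: a half-wave phase shift.
Ray reflecting at the bottom interface goes from n = 1.663 toward n = 3.011: a half-wave phase shift.
The two reflections carry the same phase change, so no net offset.
With no net inversion, constructive interference in reflection requires 2 n t = m λ.
λ = 2 n t / m. The third-longest wavelength is m = 3: λ = 2 × 1.663 × 618 / 3.00 = 685 nm.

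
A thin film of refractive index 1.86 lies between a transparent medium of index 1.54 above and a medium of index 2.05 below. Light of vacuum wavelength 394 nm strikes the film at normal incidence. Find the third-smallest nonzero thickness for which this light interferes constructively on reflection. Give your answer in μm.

0.318 μm

At the upper boundary (n = 1.54 to n = 1.86) the reflected ray undergoes a half-wave phase shift.
Bottom surface (1.86 → 2.05): reflection off a higher-index medium gives a half-wave phase shift.
The two reflections carry the same phase change, so no net offset.
So the condition for constructive reflection is 2 n t = m λ.
The third-smallest nonzero thickness corresponds to m = 3: t = m λ / (2 n) = 3.00 × 394 / (2 × 1.86) = 318 nm.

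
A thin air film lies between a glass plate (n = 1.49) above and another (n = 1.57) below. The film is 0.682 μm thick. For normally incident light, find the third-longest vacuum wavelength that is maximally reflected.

546 nm

Ray reflecting at the top interface goes from n = 1.49 toward n = 1.0: no phase shift.
Ray reflecting at the bottom interface goes from n = 1.0 toward n = 1.57: a half-wave phase shift.
Net: one phase inversion between the two reflected rays.
For maximum reflection here: 2 n t = (m + ½) λ.
λ = 2 n t / (m + ½). The third-longest wavelength is m = 2: λ = 2 × 1.0 × 682 / 2.50 = 546 nm.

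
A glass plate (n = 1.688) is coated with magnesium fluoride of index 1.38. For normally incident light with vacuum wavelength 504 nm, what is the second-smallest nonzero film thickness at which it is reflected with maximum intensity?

365 nm

Top surface (1.0 → 1.38): reflection off a higher-index medium gives a half-wave phase shift.
Bottom surface (1.38 → 1.688): reflection off a higher-index medium gives a half-wave phase shift.
Net: no relative phase inversion (both shifts match).
So the condition for constructive reflection is 2 n t = m λ.
The second-smallest nonzero thickness corresponds to m = 2: t = m λ / (2 n) = 2.00 × 504 / (2 × 1.38) = 365 nm.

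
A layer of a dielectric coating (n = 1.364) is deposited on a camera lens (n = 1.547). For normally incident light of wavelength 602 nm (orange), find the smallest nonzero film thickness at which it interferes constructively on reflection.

221 nm

Ray reflecting at the top interface goes from n = 1.0 toward n = 1.364: a half-wave phase shift.
Bottom surface (1.364 → 1.547): reflection off a higher-index medium gives a half-wave phase shift.
The two reflections carry the same phase change, so no net offset.
So the condition for constructive reflection is 2 n t = m λ.
Minimum nonzero at m = 1: t = λ / (2 n) = 602 / (2 × 1.364) = 221 nm.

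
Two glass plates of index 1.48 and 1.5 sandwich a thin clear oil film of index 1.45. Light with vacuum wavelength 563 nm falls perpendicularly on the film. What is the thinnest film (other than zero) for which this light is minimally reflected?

194 nm

Top surface (1.48 → 1.45): reflection off a lower-index medium gives no phase shift.
Bottom surface (1.45 → 1.5): reflection off a higher-index medium gives a half-wave phase shift.
Exactly one π shift → a net half-wave offset.
For minimum reflection here: 2 n t = m λ.
Minimum nonzero at m = 1: t = λ / (2 n) = 563 / (2 × 1.45) = 194 nm.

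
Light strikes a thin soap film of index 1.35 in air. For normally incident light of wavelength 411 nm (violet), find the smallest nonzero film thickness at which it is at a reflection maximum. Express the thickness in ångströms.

Top surface (1.0 → 1.35): reflection off a higher-index medium gives a half-wave phase shift.
Ray reflecting at the bottom interface goes from n = 1.35 toward n = 1.0: no phase shift.
Exactly one π shift → a net half-wave offset.
For bright reflection here: 2 n t = (m + ½) λ.
Minimum at m = 0: t = λ / (4 n) = 411 / (4 × 1.35) = 76.1 nm.

761 Å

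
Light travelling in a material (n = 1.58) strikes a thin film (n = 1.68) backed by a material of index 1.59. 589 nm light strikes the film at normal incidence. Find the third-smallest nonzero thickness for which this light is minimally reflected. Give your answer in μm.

0.526 μm

Ray reflecting at the top interface goes from n = 1.58 toward n = 1.68: a half-wave phase shift.
Bottom surface (1.68 → 1.59): reflection off a lower-index medium gives no phase shift.
Net: one phase inversion between the two reflected rays.
For dark reflection here: 2 n t = m λ.
The third-smallest nonzero thickness corresponds to m = 3: t = m λ / (2 n) = 3.00 × 589 / (2 × 1.68) = 526 nm.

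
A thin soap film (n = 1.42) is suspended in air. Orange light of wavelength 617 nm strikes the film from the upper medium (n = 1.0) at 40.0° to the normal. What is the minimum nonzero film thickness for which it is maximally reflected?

122 nm

Top surface (1.0 → 1.42): reflection off a higher-index medium gives a half-wave phase shift.
Ray reflecting at the bottom interface goes from n = 1.42 toward n = 1.0: no phase shift.
Net: one phase inversion between the two reflected rays.
So the condition for constructive reflection is 2 n t cos θ_r = (m + ½) λ.
Snell's law: 1.0 sin 40.0° = 1.42 sin θ_r → sin θ_r = 0.453, cos θ_r = 0.892.
Minimum at m = 0: t = λ / (4 n cos θ_r) = 617 / (4 × 1.42 × 0.892) = 122 nm.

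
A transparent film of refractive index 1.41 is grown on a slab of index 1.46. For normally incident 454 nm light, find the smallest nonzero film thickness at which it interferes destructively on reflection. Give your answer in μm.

0.0805 μm

Ray reflecting at the top interface goes from n = 1.0 toward n = 1.41: a half-wave phase shift.
At the lower boundary (n = 1.41 to n = 1.46) the reflected ray undergoes a half-wave phase shift.
Zero or two π shifts → no net half-wave offset.
So the condition for destructive reflection is 2 n t = (m + ½) λ.
Minimum at m = 0: t = λ / (4 n) = 454 / (4 × 1.41) = 80.5 nm.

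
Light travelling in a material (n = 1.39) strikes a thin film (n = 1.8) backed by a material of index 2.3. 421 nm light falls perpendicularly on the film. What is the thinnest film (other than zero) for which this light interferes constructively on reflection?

Ray reflecting at the top interface goes from n = 1.39 toward n = 1.8: a half-wave phase shift.
Ray reflecting at the bottom interface goes from n = 1.8 toward n = 2.3: a half-wave phase shift.
Net: no relative phase inversion (both shifts match).
For bright reflection here: 2 n t = m λ.
Minimum nonzero at m = 1: t = λ / (2 n) = 421 / (2 × 1.8) = 117 nm.

117 nm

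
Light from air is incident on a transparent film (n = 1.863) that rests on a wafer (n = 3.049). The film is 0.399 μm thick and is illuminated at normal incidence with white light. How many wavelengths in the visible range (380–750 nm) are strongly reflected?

At the upper boundary (n = 1.0 to n = 1.863) the reflected ray undergoes a half-wave phase shift.
Bottom surface (1.863 → 3.049): reflection off a higher-index medium gives a half-wave phase shift.
The two reflections carry the same phase change, so no net offset.
For strong reflection here: 2 n t = m λ.
λ = 2 n t / m = 1487 / m nm.
m=1: 1487 nm (IR); m=2: 743 nm (visible); m=3: 496 nm (visible); m=4: 372 nm (UV).

2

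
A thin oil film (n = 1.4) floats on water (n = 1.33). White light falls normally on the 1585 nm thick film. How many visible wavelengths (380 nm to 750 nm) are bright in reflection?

6

Top surface (1.0 → 1.4): reflection off a higher-index medium gives a half-wave phase shift.
At the lower boundary (n = 1.4 to n = 1.33) the reflected ray undergoes no phase shift.
The two reflections differ by half a wavelength.
So the condition for constructive reflection is 2 n t = (m + ½) λ.
λ = 2 n t / (m + ½) = 4438 / (m + ½) nm.
m=5: 807 nm (IR); m=6: 683 nm (visible); m=7: 592 nm (visible); m=8: 522 nm (visible); m=9: 467 nm (visible); m=10: 423 nm (visible); m=11: 386 nm (visible); m=12: 355 nm (UV).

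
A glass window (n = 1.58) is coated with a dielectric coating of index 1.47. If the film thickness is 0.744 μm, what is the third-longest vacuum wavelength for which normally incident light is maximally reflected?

729 nm

Ray reflecting at the top interface goes from n = 1.0 toward n = 1.47: a half-wave phase shift.
At the lower boundary (n = 1.47 to n = 1.58) the reflected ray undergoes a half-wave phase shift.
The two reflections carry the same phase change, so no net offset.
For strong reflection here: 2 n t = m λ.
λ = 2 n t / m. The third-longest wavelength is m = 3: λ = 2 × 1.47 × 744 / 3.00 = 729 nm.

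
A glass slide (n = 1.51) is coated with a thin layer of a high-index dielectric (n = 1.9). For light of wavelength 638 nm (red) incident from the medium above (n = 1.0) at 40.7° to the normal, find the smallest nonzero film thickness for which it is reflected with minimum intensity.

At the upper boundary (n = 1.0 to n = 1.9) the reflected ray undergoes a half-wave phase shift.
At the lower boundary (n = 1.9 to n = 1.51) the reflected ray undergoes no phase shift.
Exactly one π shift → a net half-wave offset.
With one net inversion, destructive interference in reflection requires 2 n t cos θ_r = m λ.
Snell's law: 1.0 sin 40.7° = 1.9 sin θ_r → sin θ_r = 0.343, cos θ_r = 0.939.
Minimum nonzero at m = 1: t = λ / (2 n cos θ_r) = 638 / (2 × 1.9 × 0.939) = 179 nm.

179 nm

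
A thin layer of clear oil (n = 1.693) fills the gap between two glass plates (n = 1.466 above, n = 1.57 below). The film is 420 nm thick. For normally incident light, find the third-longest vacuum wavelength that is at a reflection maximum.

Top surface (1.466 → 1.693): reflection off a higher-index medium gives a half-wave phase shift.
Ray reflecting at the bottom interface goes from n = 1.693 toward n = 1.57: no phase shift.
The two reflections differ by half a wavelength.
For strong reflection here: 2 n t = (m + ½) λ.
λ = 2 n t / (m + ½). The third-longest wavelength is m = 2: λ = 2 × 1.693 × 420 / 2.50 = 569 nm.

569 nm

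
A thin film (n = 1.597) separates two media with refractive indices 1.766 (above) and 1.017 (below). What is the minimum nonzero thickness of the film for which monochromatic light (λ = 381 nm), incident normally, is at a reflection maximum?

At the upper boundary (n = 1.766 to n = 1.597) the reflected ray undergoes no phase shift.
At the lower boundary (n = 1.597 to n = 1.017) the reflected ray undergoes no phase shift.
The two reflections carry the same phase change, so no net offset.
So the condition for constructive reflection is 2 n t = m λ.
Minimum nonzero at m = 1: t = λ / (2 n) = 381 / (2 × 1.597) = 119 nm.

119 nm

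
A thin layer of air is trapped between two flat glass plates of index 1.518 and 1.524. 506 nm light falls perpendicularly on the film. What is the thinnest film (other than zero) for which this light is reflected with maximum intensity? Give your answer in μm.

0.127 μm

Top surface (1.518 → 1.0): reflection off a lower-index medium gives no phase shift.
At the lower boundary (n = 1.0 to n = 1.524) the reflected ray undergoes a half-wave phase shift.
Net: one phase inversion between the two reflected rays.
So the condition for constructive reflection is 2 n t = (m + ½) λ.
Minimum at m = 0: t = λ / (4 n) = 506 / (4 × 1.0) = 127 nm.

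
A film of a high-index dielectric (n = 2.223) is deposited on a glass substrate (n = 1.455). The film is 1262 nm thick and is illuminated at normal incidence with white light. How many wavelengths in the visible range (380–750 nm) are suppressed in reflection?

At the upper boundary (n = 1.0 to n = 2.223) the reflected ray undergoes a half-wave phase shift.
Bottom surface (2.223 → 1.455): reflection off a lower-index medium gives no phase shift.
Net: one phase inversion between the two reflected rays.
For weak reflection here: 2 n t = m λ.
λ = 2 n t / m = 5611 / m nm.
m=7: 802 nm (IR); m=8: 701 nm (visible); m=9: 623 nm (visible); m=10: 561 nm (visible); m=11: 510 nm (visible); m=12: 468 nm (visible); m=13: 432 nm (visible); m=14: 401 nm (visible); m=15: 374 nm (UV).

7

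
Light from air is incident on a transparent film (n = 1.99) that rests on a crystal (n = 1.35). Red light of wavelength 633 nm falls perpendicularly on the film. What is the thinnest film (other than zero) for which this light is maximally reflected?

Top surface (1.0 → 1.99): reflection off a higher-index medium gives a half-wave phase shift.
Bottom surface (1.99 → 1.35): reflection off a lower-index medium gives no phase shift.
Exactly one π shift → a net half-wave offset.
For maximum reflection here: 2 n t = (m + ½) λ.
Minimum at m = 0: t = λ / (4 n) = 633 / (4 × 1.99) = 79.5 nm.

79.5 nm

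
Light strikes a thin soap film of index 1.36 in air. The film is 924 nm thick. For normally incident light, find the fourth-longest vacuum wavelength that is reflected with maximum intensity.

At the upper boundary (n = 1.0 to n = 1.36) the reflected ray undergoes a half-wave phase shift.
At the lower boundary (n = 1.36 to n = 1.0) the reflected ray undergoes no phase shift.
The two reflections differ by half a wavelength.
For bright reflection here: 2 n t = (m + ½) λ.
λ = 2 n t / (m + ½). The fourth-longest wavelength is m = 3: λ = 2 × 1.36 × 924 / 3.50 = 718 nm.

718 nm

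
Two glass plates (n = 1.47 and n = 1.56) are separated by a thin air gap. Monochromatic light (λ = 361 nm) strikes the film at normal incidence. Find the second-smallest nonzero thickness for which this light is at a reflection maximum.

At the upper boundary (n = 1.47 to n = 1.0) the reflected ray undergoes no phase shift.
Bottom surface (1.0 → 1.56): reflection off a higher-index medium gives a half-wave phase shift.
Net: one phase inversion between the two reflected rays.
So the condition for constructive reflection is 2 n t = (m + ½) λ.
The second-smallest nonzero thickness corresponds to m = 1: t = (m + ½) λ / (2 n) = 1.50 × 361 / (2 × 1.0) = 271 nm.

271 nm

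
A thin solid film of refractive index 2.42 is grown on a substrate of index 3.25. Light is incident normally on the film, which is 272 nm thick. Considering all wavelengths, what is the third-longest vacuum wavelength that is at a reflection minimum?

Ray reflecting at the top interface goes from n = 1.0 toward n = 2.42: a half-wave phase shift.
Ray reflecting at the bottom interface goes from n = 2.42 toward n = 3.25: a half-wave phase shift.
Zero or two π shifts → no net half-wave offset.
With no net inversion, destructive interference in reflection requires 2 n t = (m + ½) λ.
λ = 2 n t / (m + ½). The third-longest wavelength is m = 2: λ = 2 × 2.42 × 272 / 2.50 = 527 nm.

527 nm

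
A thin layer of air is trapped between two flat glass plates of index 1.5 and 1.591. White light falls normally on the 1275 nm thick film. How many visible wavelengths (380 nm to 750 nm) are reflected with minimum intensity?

3

Ray reflecting at the top interface goes from n = 1.5 toward n = 1.0: no phase shift.
Bottom surface (1.0 → 1.591): reflection off a higher-index medium gives a half-wave phase shift.
Exactly one π shift → a net half-wave offset.
So the condition for destructive reflection is 2 n t = m λ.
λ = 2 n t / m = 2550 / m nm.
m=3: 850 nm (IR); m=4: 638 nm (visible); m=5: 510 nm (visible); m=6: 425 nm (visible); m=7: 364 nm (UV).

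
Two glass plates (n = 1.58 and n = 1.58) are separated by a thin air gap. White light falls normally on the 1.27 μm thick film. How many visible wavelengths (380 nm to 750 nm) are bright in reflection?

At the upper boundary (n = 1.58 to n = 1.0) the reflected ray undergoes no phase shift.
Ray reflecting at the bottom interface goes from n = 1.0 toward n = 1.58: a half-wave phase shift.
Exactly one π shift → a net half-wave offset.
So the condition for constructive reflection is 2 n t = (m + ½) λ.
λ = 2 n t / (m + ½) = 2540 / (m + ½) nm.
m=2: 1016 nm (IR); m=3: 726 nm (visible); m=4: 564 nm (visible); m=5: 462 nm (visible); m=6: 391 nm (visible); m=7: 339 nm (UV).

4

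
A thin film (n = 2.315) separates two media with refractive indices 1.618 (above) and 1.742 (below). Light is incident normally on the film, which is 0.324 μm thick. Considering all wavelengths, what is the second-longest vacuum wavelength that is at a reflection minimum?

Top surface (1.618 → 2.315): reflection off a higher-index medium gives a half-wave phase shift.
At the lower boundary (n = 2.315 to n = 1.742) the reflected ray undergoes no phase shift.
The two reflections differ by half a wavelength.
So the condition for destructive reflection is 2 n t = m λ.
λ = 2 n t / m. The second-longest wavelength is m = 2: λ = 2 × 2.315 × 324 / 2.00 = 750 nm.

750 nm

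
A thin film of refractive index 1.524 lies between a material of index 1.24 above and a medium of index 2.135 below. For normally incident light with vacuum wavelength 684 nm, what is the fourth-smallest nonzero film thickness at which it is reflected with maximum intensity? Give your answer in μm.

Ray reflecting at the top interface goes from n = 1.24 toward n = 1.524: a half-wave phase shift.
At the lower boundary (n = 1.524 to n = 2.135) the reflected ray undergoes a half-wave phase shift.
Zero or two π shifts → no net half-wave offset.
So the condition for constructive reflection is 2 n t = m λ.
The fourth-smallest nonzero thickness corresponds to m = 4: t = m λ / (2 n) = 4.00 × 684 / (2 × 1.524) = 898 nm.

0.898 μm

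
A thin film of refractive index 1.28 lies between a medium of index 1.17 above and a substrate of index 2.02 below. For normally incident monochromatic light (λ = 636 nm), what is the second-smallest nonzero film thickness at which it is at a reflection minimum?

Ray reflecting at the top interface goes from n = 1.17 toward n = 1.28: a half-wave phase shift.
Ray reflecting at the bottom interface goes from n = 1.28 toward n = 2.02: a half-wave phase shift.
Net: no relative phase inversion (both shifts match).
So the condition for destructive reflection is 2 n t = (m + ½) λ.
The second-smallest nonzero thickness corresponds to m = 1: t = (m + ½) λ / (2 n) = 1.50 × 636 / (2 × 1.28) = 373 nm.

373 nm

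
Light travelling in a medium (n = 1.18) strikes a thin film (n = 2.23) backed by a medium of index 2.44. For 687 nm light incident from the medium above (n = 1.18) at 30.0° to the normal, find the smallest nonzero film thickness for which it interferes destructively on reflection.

79.9 nm

At the upper boundary (n = 1.18 to n = 2.23) the reflected ray undergoes a half-wave phase shift.
Ray reflecting at the bottom interface goes from n = 2.23 toward n = 2.44: a half-wave phase shift.
Zero or two π shifts → no net half-wave offset.
With no net inversion, destructive interference in reflection requires 2 n t cos θ_r = (m + ½) λ.
Snell's law: 1.18 sin 30.0° = 2.23 sin θ_r → sin θ_r = 0.265, cos θ_r = 0.964.
Minimum at m = 0: t = λ / (4 n cos θ_r) = 687 / (4 × 2.23 × 0.964) = 79.9 nm.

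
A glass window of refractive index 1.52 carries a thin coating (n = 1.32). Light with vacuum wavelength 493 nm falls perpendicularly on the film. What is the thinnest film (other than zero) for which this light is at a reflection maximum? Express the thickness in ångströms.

Top surface (1.0 → 1.32): reflection off a higher-index medium gives a half-wave phase shift.
At the lower boundary (n = 1.32 to n = 1.52) the reflected ray undergoes a half-wave phase shift.
Net: no relative phase inversion (both shifts match).
With no net inversion, constructive interference in reflection requires 2 n t = m λ.
Minimum nonzero at m = 1: t = λ / (2 n) = 493 / (2 × 1.32) = 187 nm.

1867 Å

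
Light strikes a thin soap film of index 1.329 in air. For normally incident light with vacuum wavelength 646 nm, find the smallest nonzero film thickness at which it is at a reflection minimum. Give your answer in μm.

0.243 μm

Top surface (1.0 → 1.329): reflection off a higher-index medium gives a half-wave phase shift.
Bottom surface (1.329 → 1.0): reflection off a lower-index medium gives no phase shift.
Net: one phase inversion between the two reflected rays.
For dark reflection here: 2 n t = m λ.
Minimum nonzero at m = 1: t = λ / (2 n) = 646 / (2 × 1.329) = 243 nm.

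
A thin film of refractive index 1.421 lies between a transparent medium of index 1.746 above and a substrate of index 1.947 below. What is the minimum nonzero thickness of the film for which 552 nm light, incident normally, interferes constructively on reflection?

97.1 nm

Ray reflecting at the top interface goes from n = 1.746 toward n = 1.421: no phase shift.
At the lower boundary (n = 1.421 to n = 1.947) the reflected ray undergoes a half-wave phase shift.
Net: one phase inversion between the two reflected rays.
With one net inversion, constructive interference in reflection requires 2 n t = (m + ½) λ.
Minimum at m = 0: t = λ / (4 n) = 552 / (4 × 1.421) = 97.1 nm.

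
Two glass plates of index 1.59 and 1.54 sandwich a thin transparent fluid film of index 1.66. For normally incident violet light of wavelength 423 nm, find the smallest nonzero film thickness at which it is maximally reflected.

At the upper boundary (n = 1.59 to n = 1.66) the reflected ray undergoes a half-wave phase shift.
At the lower boundary (n = 1.66 to n = 1.54) the reflected ray undergoes no phase shift.
Net: one phase inversion between the two reflected rays.
For bright reflection here: 2 n t = (m + ½) λ.
Minimum at m = 0: t = λ / (4 n) = 423 / (4 × 1.66) = 63.7 nm.

63.7 nm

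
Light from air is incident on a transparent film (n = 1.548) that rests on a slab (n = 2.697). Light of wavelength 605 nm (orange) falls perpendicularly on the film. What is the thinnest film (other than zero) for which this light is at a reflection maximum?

Ray reflecting at the top interface goes from n = 1.0 toward n = 1.548: a half-wave phase shift.
Ray reflecting at the bottom interface goes from n = 1.548 toward n = 2.697: a half-wave phase shift.
The two reflections carry the same phase change, so no net offset.
So the condition for constructive reflection is 2 n t = m λ.
Minimum nonzero at m = 1: t = λ / (2 n) = 605 / (2 × 1.548) = 195 nm.

195 nm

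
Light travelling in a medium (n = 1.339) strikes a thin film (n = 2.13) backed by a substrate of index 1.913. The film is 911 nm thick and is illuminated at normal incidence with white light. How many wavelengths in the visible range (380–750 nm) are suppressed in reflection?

5

At the upper boundary (n = 1.339 to n = 2.13) the reflected ray undergoes a half-wave phase shift.
Ray reflecting at the bottom interface goes from n = 2.13 toward n = 1.913: no phase shift.
Exactly one π shift → a net half-wave offset.
For dark reflection here: 2 n t = m λ.
λ = 2 n t / m = 3881 / m nm.
m=5: 776 nm (IR); m=6: 647 nm (visible); m=7: 554 nm (visible); m=8: 485 nm (visible); m=9: 431 nm (visible); m=10: 388 nm (visible); m=11: 353 nm (UV).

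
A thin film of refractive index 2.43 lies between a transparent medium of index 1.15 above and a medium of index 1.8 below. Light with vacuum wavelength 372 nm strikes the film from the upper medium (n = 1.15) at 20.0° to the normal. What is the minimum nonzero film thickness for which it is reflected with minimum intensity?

77.6 nm

At the upper boundary (n = 1.15 to n = 2.43) the reflected ray undergoes a half-wave phase shift.
Ray reflecting at the bottom interface goes from n = 2.43 toward n = 1.8: no phase shift.
The two reflections differ by half a wavelength.
For weak reflection here: 2 n t cos θ_r = m λ.
Snell's law: 1.15 sin 20.0° = 2.43 sin θ_r → sin θ_r = 0.162, cos θ_r = 0.987.
Minimum nonzero at m = 1: t = λ / (2 n cos θ_r) = 372 / (2 × 2.43 × 0.987) = 77.6 nm.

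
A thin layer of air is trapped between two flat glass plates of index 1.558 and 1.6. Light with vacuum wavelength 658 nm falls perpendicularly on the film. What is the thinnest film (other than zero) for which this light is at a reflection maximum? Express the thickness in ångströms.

Ray reflecting at the top interface goes from n = 1.558 toward n = 1.0: no phase shift.
At the lower boundary (n = 1.0 to n = 1.6) the reflected ray undergoes a half-wave phase shift.
Exactly one π shift → a net half-wave offset.
With one net inversion, constructive interference in reflection requires 2 n t = (m + ½) λ.
Minimum at m = 0: t = λ / (4 n) = 658 / (4 × 1.0) = 165 nm.

1645 Å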